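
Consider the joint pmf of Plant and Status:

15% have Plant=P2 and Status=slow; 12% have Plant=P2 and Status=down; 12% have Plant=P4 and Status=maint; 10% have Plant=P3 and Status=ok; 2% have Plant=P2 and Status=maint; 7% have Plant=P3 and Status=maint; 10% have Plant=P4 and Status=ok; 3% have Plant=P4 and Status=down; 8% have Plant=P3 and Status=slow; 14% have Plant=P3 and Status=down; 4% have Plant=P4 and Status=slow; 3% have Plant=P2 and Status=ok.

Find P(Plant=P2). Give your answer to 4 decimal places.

0.3200

P(Plant=P2) = 0.03 + 0.15 + 0.12 + 0.02 = 0.32.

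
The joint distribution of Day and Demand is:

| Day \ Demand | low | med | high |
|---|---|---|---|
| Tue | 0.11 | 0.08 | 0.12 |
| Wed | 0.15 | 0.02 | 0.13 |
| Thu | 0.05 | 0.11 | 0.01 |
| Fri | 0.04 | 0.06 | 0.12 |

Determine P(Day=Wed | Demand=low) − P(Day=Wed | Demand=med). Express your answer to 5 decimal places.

P(Demand=low) = 0.11 + 0.15 + 0.05 + 0.04 = 0.35; P(Day=Wed | Demand=low) = 0.15/0.35 = 0.428571.
P(Demand=med) = 0.08 + 0.02 + 0.11 + 0.06 = 0.27; P(Day=Wed | Demand=med) = 0.02/0.27 = 0.074074.
Difference = 0.35450.

0.35450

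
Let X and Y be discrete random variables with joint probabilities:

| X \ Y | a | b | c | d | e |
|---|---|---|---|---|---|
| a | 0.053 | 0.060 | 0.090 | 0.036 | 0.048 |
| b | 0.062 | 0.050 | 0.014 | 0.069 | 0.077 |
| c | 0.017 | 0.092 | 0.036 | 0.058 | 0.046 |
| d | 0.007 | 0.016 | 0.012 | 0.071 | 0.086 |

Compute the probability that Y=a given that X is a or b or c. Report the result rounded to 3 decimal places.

P(X=a) = 0.053 + 0.060 + 0.090 + 0.036 + 0.048 = 0.287.
P(X=b) = 0.062 + 0.050 + 0.014 + 0.069 + 0.077 = 0.272.
P(X=c) = 0.017 + 0.092 + 0.036 + 0.058 + 0.046 = 0.249.
P(X ∈ {a, b, c}) = 0.287 + 0.272 + 0.249 = 0.808; P(Y=a, X ∈ {a, b, c}) = 0.053 + 0.062 + 0.017 = 0.132.
P(Y=a | X ∈ {a, b, c}) = 0.132/0.808 = 0.163.

0.163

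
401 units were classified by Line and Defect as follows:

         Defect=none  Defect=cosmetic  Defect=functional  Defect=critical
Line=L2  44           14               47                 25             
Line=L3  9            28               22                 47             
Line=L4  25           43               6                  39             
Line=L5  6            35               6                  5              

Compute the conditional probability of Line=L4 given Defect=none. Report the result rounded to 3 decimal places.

0.298

Total with Defect=none: 44 + 9 + 25 + 6 = 84.
P(Line=L4 | Defect=none) = 25/84 = 0.298.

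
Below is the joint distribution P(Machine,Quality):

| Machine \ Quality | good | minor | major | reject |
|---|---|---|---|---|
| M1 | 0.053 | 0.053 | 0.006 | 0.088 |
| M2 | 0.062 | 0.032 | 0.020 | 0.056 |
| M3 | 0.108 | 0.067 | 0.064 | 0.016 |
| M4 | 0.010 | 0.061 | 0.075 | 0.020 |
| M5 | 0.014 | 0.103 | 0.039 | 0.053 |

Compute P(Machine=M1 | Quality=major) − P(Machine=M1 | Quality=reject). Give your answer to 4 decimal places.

-0.3483

P(Quality=major) = 0.006 + 0.020 + 0.064 + 0.075 + 0.039 = 0.204; P(Machine=M1 | Quality=major) = 0.006/0.204 = 0.02941.
P(Quality=reject) = 0.088 + 0.056 + 0.016 + 0.020 + 0.053 = 0.233; P(Machine=M1 | Quality=reject) = 0.088/0.233 = 0.37768.
Difference = -0.3483.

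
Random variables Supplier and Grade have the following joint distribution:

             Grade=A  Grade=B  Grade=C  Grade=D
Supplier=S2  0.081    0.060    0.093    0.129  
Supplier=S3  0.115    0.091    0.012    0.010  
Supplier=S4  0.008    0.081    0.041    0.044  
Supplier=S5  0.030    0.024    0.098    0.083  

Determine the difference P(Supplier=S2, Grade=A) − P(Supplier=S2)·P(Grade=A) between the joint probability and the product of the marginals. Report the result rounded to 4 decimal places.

-0.0039

P(Supplier=S2) = 0.081 + 0.060 + 0.093 + 0.129 = 0.363.
P(Grade=A) = 0.081 + 0.115 + 0.008 + 0.030 = 0.234.
P(Supplier=S2, Grade=A) − P(Supplier=S2)P(Grade=A) = 0.081 − 0.363×0.234 = -0.0039.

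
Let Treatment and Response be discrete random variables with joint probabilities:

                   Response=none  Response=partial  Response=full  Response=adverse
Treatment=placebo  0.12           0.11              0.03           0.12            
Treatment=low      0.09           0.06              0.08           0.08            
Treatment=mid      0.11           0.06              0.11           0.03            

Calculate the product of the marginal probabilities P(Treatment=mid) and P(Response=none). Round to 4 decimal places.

0.0992

P(Treatment=mid) = 0.11 + 0.06 + 0.11 + 0.03 = 0.31.
P(Response=none) = 0.12 + 0.09 + 0.11 = 0.32.
Product: 0.31 × 0.32 = 0.0992.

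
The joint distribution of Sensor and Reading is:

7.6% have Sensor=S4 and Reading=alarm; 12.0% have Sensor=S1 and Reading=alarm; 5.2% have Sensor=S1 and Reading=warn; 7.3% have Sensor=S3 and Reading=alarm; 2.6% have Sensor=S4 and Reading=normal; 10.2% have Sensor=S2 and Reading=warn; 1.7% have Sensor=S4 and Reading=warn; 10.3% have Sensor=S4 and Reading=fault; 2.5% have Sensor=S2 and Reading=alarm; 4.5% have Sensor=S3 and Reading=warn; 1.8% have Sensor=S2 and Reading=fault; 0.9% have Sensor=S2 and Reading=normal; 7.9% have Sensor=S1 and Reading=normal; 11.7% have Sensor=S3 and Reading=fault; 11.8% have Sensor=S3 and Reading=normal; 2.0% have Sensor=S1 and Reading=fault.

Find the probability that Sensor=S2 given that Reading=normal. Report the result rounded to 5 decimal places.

0.03879

P(Reading=normal) = 0.079 + 0.009 + 0.118 + 0.026 = 0.232.
P(Sensor=S2 | Reading=normal) = 0.009/0.232 = 0.03879.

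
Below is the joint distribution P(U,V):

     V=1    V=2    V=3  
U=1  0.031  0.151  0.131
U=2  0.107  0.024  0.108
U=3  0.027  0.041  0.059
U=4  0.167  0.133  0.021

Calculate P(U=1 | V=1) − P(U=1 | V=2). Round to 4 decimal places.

P(V=1) = 0.031 + 0.107 + 0.027 + 0.167 = 0.332; P(U=1 | V=1) = 0.031/0.332 = 0.09337.
P(V=2) = 0.151 + 0.024 + 0.041 + 0.133 = 0.349; P(U=1 | V=2) = 0.151/0.349 = 0.43266.
Difference = -0.3393.

-0.3393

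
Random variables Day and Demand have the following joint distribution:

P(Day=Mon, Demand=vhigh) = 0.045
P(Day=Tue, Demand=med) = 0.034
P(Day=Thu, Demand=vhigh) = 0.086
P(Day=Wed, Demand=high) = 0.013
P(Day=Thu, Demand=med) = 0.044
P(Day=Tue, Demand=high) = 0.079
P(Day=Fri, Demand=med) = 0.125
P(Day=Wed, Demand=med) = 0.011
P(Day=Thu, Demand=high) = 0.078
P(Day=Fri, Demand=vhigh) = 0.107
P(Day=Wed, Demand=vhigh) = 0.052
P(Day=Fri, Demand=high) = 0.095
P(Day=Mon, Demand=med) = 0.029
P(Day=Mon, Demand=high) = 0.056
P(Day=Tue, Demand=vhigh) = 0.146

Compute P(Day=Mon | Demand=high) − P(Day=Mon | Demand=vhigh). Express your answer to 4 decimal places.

P(Demand=high) = 0.056 + 0.079 + 0.013 + 0.078 + 0.095 = 0.321; P(Day=Mon | Demand=high) = 0.056/0.321 = 0.17445.
P(Demand=vhigh) = 0.045 + 0.146 + 0.052 + 0.086 + 0.107 = 0.436; P(Day=Mon | Demand=vhigh) = 0.045/0.436 = 0.10321.
Difference = 0.0712.

0.0712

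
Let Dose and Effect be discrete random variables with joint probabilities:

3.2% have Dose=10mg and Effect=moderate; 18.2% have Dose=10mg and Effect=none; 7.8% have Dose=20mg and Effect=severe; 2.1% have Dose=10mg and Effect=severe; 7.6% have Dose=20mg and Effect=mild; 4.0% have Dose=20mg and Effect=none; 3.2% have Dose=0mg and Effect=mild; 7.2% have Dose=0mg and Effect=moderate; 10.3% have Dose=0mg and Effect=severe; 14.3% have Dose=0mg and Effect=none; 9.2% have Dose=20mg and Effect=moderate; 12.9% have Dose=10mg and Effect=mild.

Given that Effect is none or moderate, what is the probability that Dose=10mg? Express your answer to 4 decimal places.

P(Effect=none) = 0.143 + 0.182 + 0.040 = 0.365.
P(Effect=moderate) = 0.072 + 0.032 + 0.092 = 0.196.
P(Effect ∈ {none, moderate}) = 0.365 + 0.196 = 0.561; P(Dose=10mg, Effect ∈ {none, moderate}) = 0.182 + 0.032 = 0.214.
P(Dose=10mg | Effect ∈ {none, moderate}) = 0.214/0.561 = 0.3815.

0.3815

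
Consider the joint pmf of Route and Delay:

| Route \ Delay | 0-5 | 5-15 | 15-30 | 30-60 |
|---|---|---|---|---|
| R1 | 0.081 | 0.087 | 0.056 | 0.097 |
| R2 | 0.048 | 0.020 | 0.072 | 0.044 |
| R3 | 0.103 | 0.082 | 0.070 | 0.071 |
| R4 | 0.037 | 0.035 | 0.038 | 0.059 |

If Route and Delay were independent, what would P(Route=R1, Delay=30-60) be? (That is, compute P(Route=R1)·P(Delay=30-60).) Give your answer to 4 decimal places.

0.0870

P(Route=R1) = 0.081 + 0.087 + 0.056 + 0.097 = 0.321.
P(Delay=30-60) = 0.097 + 0.044 + 0.071 + 0.059 = 0.271.
Product: 0.321 × 0.271 = 0.0870.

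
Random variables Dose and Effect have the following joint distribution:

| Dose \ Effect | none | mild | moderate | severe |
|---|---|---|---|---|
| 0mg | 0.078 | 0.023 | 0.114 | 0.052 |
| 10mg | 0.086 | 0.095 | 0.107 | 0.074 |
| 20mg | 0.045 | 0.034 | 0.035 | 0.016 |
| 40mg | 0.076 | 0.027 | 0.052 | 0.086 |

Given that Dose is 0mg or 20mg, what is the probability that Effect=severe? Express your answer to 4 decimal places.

0.1713

P(Dose=0mg) = 0.078 + 0.023 + 0.114 + 0.052 = 0.267.
P(Dose=20mg) = 0.045 + 0.034 + 0.035 + 0.016 = 0.130.
P(Dose ∈ {0mg, 20mg}) = 0.267 + 0.130 = 0.397; P(Effect=severe, Dose ∈ {0mg, 20mg}) = 0.052 + 0.016 = 0.068.
P(Effect=severe | Dose ∈ {0mg, 20mg}) = 0.068/0.397 = 0.1713.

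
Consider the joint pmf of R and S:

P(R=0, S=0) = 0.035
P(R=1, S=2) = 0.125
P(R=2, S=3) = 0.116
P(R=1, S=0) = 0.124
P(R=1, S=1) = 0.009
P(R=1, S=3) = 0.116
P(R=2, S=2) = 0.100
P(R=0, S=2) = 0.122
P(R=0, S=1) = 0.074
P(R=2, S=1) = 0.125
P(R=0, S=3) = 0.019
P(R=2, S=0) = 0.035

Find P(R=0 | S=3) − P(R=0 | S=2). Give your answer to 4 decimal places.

P(S=3) = 0.019 + 0.116 + 0.116 = 0.251; P(R=0 | S=3) = 0.019/0.251 = 0.07570.
P(S=2) = 0.122 + 0.125 + 0.100 = 0.347; P(R=0 | S=2) = 0.122/0.347 = 0.35159.
Difference = -0.2759.

-0.2759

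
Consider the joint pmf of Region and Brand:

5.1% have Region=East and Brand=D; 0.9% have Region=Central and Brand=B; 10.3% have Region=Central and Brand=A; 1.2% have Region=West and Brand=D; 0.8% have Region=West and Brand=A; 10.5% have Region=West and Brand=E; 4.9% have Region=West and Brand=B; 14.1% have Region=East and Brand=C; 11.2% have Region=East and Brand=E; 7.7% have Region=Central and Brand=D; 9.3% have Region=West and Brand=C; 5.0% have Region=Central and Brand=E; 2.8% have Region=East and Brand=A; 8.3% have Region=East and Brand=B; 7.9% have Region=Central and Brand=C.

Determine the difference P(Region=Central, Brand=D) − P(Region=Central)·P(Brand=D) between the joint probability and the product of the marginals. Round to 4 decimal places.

P(Region=Central) = 0.103 + 0.009 + 0.079 + 0.077 + 0.050 = 0.318.
P(Brand=D) = 0.051 + 0.012 + 0.077 = 0.140.
P(Region=Central, Brand=D) − P(Region=Central)P(Brand=D) = 0.077 − 0.318×0.140 = 0.0325.

0.0325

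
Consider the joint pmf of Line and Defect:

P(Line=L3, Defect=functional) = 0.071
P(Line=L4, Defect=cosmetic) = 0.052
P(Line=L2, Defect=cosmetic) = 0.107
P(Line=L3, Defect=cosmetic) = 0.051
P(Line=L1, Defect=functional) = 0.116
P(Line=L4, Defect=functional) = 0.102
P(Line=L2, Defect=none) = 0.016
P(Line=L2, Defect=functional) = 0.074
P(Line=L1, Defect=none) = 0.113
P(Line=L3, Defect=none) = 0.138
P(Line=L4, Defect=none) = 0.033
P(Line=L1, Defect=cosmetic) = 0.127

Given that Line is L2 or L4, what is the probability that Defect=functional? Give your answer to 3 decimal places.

P(Line=L2) = 0.016 + 0.107 + 0.074 = 0.197.
P(Line=L4) = 0.033 + 0.052 + 0.102 = 0.187.
P(Line ∈ {L2, L4}) = 0.197 + 0.187 = 0.384; P(Defect=functional, Line ∈ {L2, L4}) = 0.074 + 0.102 = 0.176.
P(Defect=functional | Line ∈ {L2, L4}) = 0.176/0.384 = 0.458.

0.458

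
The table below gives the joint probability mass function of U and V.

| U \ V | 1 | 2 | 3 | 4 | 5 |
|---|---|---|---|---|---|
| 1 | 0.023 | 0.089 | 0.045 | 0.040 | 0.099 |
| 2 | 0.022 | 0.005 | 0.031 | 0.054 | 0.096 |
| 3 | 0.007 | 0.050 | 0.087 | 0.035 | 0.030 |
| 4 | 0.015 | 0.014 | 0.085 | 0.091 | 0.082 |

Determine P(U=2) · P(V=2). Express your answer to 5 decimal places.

P(U=2) = 0.022 + 0.005 + 0.031 + 0.054 + 0.096 = 0.208.
P(V=2) = 0.089 + 0.005 + 0.050 + 0.014 = 0.158.
Product: 0.208 × 0.158 = 0.03286.

0.03286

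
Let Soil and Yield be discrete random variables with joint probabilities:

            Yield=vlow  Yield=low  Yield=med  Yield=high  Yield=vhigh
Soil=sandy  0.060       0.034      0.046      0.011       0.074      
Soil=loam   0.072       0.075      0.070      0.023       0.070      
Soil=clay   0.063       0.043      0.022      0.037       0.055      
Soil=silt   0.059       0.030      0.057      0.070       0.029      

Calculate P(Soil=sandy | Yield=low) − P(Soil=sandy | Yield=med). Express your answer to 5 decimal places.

-0.04908

P(Yield=low) = 0.034 + 0.075 + 0.043 + 0.030 = 0.182; P(Soil=sandy | Yield=low) = 0.034/0.182 = 0.186813.
P(Yield=med) = 0.046 + 0.070 + 0.022 + 0.057 = 0.195; P(Soil=sandy | Yield=med) = 0.046/0.195 = 0.235897.
Difference = -0.04908.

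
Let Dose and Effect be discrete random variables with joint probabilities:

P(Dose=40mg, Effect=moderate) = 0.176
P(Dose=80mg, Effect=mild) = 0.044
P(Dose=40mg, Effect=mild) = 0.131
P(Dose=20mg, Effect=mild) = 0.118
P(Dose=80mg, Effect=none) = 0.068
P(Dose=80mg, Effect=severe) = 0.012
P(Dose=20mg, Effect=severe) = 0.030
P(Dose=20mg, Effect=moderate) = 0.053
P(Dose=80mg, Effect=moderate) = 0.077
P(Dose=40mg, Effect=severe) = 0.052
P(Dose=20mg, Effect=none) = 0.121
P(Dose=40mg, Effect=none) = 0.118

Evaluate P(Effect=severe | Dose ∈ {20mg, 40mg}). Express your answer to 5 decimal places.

0.10263

P(Dose=20mg) = 0.121 + 0.118 + 0.053 + 0.030 = 0.322.
P(Dose=40mg) = 0.118 + 0.131 + 0.176 + 0.052 = 0.477.
P(Dose ∈ {20mg, 40mg}) = 0.322 + 0.477 = 0.799; P(Effect=severe, Dose ∈ {20mg, 40mg}) = 0.030 + 0.052 = 0.082.
P(Effect=severe | Dose ∈ {20mg, 40mg}) = 0.082/0.799 = 0.10263.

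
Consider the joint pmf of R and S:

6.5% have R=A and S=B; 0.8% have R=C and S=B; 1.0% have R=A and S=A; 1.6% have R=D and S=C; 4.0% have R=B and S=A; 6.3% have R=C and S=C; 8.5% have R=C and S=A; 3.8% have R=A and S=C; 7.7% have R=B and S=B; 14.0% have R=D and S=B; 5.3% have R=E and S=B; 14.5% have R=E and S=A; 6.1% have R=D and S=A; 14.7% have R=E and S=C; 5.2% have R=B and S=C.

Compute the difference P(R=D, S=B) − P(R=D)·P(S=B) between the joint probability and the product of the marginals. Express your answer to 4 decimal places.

P(R=D) = 0.061 + 0.140 + 0.016 = 0.217.
P(S=B) = 0.065 + 0.077 + 0.008 + 0.140 + 0.053 = 0.343.
P(R=D, S=B) − P(R=D)P(S=B) = 0.140 − 0.217×0.343 = 0.0656.

0.0656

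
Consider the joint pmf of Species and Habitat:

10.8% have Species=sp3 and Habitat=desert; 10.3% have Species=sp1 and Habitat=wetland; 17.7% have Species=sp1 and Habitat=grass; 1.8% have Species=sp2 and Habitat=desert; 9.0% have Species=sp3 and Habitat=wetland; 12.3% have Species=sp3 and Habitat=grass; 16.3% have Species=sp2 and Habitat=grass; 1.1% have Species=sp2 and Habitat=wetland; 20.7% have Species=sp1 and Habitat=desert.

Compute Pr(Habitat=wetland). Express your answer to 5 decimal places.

P(Habitat=wetland) = 0.103 + 0.011 + 0.090 = 0.204.

0.20400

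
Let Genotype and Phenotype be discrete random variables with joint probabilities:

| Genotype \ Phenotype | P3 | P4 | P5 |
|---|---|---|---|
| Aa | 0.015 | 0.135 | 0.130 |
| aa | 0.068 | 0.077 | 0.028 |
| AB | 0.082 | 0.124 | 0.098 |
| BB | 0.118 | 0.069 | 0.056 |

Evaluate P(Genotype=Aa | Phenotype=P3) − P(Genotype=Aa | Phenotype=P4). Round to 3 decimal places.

P(Phenotype=P3) = 0.015 + 0.068 + 0.082 + 0.118 = 0.283; P(Genotype=Aa | Phenotype=P3) = 0.015/0.283 = 0.0530.
P(Phenotype=P4) = 0.135 + 0.077 + 0.124 + 0.069 = 0.405; P(Genotype=Aa | Phenotype=P4) = 0.135/0.405 = 0.3333.
Difference = -0.280.

-0.280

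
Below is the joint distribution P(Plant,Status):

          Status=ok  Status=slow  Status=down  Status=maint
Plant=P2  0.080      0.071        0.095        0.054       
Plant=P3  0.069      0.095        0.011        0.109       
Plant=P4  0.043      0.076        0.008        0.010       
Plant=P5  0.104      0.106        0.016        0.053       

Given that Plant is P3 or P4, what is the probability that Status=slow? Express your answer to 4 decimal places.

0.4062

P(Plant=P3) = 0.069 + 0.095 + 0.011 + 0.109 = 0.284.
P(Plant=P4) = 0.043 + 0.076 + 0.008 + 0.010 = 0.137.
P(Plant ∈ {P3, P4}) = 0.284 + 0.137 = 0.421; P(Status=slow, Plant ∈ {P3, P4}) = 0.095 + 0.076 = 0.171.
P(Status=slow | Plant ∈ {P3, P4}) = 0.171/0.421 = 0.4062.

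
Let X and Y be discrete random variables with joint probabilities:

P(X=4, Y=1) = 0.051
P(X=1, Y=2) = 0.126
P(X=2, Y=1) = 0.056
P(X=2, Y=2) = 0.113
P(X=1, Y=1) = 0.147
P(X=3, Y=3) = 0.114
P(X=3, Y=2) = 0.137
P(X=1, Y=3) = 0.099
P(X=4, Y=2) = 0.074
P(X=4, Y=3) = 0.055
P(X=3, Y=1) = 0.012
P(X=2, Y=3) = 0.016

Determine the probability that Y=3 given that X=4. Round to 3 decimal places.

0.306

P(X=4) = 0.051 + 0.074 + 0.055 = 0.180.
P(Y=3 | X=4) = 0.055/0.180 = 0.306.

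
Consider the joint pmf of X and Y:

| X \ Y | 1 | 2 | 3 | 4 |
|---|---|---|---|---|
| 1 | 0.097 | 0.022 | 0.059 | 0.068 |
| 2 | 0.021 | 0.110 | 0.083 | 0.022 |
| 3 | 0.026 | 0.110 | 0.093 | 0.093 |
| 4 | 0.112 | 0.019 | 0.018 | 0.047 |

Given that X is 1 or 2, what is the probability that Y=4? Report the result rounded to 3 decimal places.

0.187

P(X=1) = 0.097 + 0.022 + 0.059 + 0.068 = 0.246.
P(X=2) = 0.021 + 0.110 + 0.083 + 0.022 = 0.236.
P(X ∈ {1, 2}) = 0.246 + 0.236 = 0.482; P(Y=4, X ∈ {1, 2}) = 0.068 + 0.022 = 0.090.
P(Y=4 | X ∈ {1, 2}) = 0.090/0.482 = 0.187.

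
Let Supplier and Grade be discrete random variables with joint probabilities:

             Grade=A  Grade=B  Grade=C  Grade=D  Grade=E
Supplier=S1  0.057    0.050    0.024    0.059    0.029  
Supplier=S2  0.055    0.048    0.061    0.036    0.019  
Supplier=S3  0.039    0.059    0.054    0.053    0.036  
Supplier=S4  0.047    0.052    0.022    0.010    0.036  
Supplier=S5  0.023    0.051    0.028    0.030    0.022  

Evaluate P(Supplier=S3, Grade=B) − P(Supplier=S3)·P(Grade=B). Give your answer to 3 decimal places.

P(Supplier=S3) = 0.039 + 0.059 + 0.054 + 0.053 + 0.036 = 0.241.
P(Grade=B) = 0.050 + 0.048 + 0.059 + 0.052 + 0.051 = 0.260.
P(Supplier=S3, Grade=B) − P(Supplier=S3)P(Grade=B) = 0.059 − 0.241×0.260 = -0.004.

-0.004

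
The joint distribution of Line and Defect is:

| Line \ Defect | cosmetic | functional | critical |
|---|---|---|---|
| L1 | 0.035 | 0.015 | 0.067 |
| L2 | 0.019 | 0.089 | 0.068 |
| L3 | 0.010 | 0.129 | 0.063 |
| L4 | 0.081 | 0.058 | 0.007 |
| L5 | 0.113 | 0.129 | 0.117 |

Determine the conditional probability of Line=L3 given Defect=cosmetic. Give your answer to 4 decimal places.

P(Defect=cosmetic) = 0.035 + 0.019 + 0.010 + 0.081 + 0.113 = 0.258.
P(Line=L3 | Defect=cosmetic) = 0.010/0.258 = 0.0388.

0.0388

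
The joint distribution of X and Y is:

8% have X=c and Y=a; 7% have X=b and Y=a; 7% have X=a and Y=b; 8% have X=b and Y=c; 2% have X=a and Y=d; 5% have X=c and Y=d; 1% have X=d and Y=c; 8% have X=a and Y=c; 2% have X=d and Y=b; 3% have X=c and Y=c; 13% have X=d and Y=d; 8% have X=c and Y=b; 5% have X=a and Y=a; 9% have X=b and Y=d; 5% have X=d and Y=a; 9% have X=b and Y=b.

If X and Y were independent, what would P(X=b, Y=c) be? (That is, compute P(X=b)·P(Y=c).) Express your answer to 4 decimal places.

0.0660

P(X=b) = 0.07 + 0.09 + 0.08 + 0.09 = 0.33.
P(Y=c) = 0.08 + 0.08 + 0.03 + 0.01 = 0.20.
Product: 0.33 × 0.20 = 0.0660.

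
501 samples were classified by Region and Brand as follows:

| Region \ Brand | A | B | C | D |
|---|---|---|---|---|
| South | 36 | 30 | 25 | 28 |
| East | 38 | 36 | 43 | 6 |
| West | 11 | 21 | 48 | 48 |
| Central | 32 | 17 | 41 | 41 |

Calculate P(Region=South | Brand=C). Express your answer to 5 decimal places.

Total with Brand=C: 25 + 43 + 48 + 41 = 157.
P(Region=South | Brand=C) = 25/157 = 0.15924.

0.15924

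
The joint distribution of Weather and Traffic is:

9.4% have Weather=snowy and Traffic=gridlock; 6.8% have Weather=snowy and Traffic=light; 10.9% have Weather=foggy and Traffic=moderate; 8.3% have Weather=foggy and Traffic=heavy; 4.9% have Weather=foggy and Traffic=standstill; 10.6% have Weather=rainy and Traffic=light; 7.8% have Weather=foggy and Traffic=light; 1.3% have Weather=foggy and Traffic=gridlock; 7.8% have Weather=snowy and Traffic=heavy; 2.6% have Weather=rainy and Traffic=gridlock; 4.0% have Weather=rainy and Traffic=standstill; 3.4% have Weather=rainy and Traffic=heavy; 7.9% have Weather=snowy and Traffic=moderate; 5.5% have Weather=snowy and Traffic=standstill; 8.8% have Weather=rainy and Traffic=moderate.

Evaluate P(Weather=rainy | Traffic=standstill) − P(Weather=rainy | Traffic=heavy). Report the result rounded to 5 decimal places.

0.10342

P(Traffic=standstill) = 0.040 + 0.055 + 0.049 = 0.144; P(Weather=rainy | Traffic=standstill) = 0.040/0.144 = 0.277778.
P(Traffic=heavy) = 0.034 + 0.078 + 0.083 = 0.195; P(Weather=rainy | Traffic=heavy) = 0.034/0.195 = 0.174359.
Difference = 0.10342.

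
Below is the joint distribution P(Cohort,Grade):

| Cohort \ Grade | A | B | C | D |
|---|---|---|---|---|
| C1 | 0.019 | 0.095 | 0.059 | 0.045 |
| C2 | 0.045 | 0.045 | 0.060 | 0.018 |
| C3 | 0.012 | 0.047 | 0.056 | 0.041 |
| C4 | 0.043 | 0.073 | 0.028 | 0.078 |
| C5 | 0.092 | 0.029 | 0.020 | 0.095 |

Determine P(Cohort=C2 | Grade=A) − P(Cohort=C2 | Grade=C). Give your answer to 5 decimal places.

P(Grade=A) = 0.019 + 0.045 + 0.012 + 0.043 + 0.092 = 0.211; P(Cohort=C2 | Grade=A) = 0.045/0.211 = 0.213270.
P(Grade=C) = 0.059 + 0.060 + 0.056 + 0.028 + 0.020 = 0.223; P(Cohort=C2 | Grade=C) = 0.060/0.223 = 0.269058.
Difference = -0.05579.

-0.05579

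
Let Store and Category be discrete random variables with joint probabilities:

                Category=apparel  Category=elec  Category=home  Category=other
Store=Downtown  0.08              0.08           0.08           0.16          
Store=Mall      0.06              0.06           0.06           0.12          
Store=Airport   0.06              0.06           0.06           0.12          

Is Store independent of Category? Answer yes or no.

yes

Every cell satisfies P(Store,Category) = P(Store)·P(Category). For instance P(Store=Downtown) = 0.40, P(Category=other) = 0.40, and 0.40×0.40 = 0.16 matches the joint entry. So Store and Category are independent.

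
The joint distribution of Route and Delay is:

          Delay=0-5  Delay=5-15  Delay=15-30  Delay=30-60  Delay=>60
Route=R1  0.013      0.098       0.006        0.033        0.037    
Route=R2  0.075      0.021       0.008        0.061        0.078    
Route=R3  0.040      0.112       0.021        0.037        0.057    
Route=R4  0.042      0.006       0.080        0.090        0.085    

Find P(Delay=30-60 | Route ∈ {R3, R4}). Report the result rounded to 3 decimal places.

P(Route=R3) = 0.040 + 0.112 + 0.021 + 0.037 + 0.057 = 0.267.
P(Route=R4) = 0.042 + 0.006 + 0.080 + 0.090 + 0.085 = 0.303.
P(Route ∈ {R3, R4}) = 0.267 + 0.303 = 0.570; P(Delay=30-60, Route ∈ {R3, R4}) = 0.037 + 0.090 = 0.127.
P(Delay=30-60 | Route ∈ {R3, R4}) = 0.127/0.570 = 0.223.

0.223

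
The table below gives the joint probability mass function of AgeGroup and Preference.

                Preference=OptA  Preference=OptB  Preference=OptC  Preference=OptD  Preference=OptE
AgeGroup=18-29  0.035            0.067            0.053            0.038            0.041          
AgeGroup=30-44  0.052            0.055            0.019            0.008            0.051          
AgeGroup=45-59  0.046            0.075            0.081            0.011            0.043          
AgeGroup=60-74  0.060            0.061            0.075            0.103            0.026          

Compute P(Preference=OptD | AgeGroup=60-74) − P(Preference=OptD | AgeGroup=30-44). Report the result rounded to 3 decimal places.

0.274

P(AgeGroup=60-74) = 0.060 + 0.061 + 0.075 + 0.103 + 0.026 = 0.325; P(Preference=OptD | AgeGroup=60-74) = 0.103/0.325 = 0.3169.
P(AgeGroup=30-44) = 0.052 + 0.055 + 0.019 + 0.008 + 0.051 = 0.185; P(Preference=OptD | AgeGroup=30-44) = 0.008/0.185 = 0.0432.
Difference = 0.274.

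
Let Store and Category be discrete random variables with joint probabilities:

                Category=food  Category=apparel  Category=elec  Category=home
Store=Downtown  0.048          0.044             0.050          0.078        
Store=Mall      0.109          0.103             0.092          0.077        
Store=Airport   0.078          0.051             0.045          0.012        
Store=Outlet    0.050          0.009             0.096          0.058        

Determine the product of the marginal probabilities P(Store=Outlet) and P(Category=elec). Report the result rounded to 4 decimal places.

P(Store=Outlet) = 0.050 + 0.009 + 0.096 + 0.058 = 0.213.
P(Category=elec) = 0.050 + 0.092 + 0.045 + 0.096 = 0.283.
Product: 0.213 × 0.283 = 0.0603.

0.0603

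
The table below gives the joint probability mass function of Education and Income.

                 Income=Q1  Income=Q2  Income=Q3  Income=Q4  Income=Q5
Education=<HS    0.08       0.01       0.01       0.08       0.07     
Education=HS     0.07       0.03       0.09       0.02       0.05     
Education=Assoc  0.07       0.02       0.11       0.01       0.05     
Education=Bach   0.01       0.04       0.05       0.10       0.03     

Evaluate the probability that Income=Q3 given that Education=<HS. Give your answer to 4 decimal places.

P(Education=<HS) = 0.08 + 0.01 + 0.01 + 0.08 + 0.07 = 0.25.
P(Income=Q3 | Education=<HS) = 0.01/0.25 = 0.0400.

0.0400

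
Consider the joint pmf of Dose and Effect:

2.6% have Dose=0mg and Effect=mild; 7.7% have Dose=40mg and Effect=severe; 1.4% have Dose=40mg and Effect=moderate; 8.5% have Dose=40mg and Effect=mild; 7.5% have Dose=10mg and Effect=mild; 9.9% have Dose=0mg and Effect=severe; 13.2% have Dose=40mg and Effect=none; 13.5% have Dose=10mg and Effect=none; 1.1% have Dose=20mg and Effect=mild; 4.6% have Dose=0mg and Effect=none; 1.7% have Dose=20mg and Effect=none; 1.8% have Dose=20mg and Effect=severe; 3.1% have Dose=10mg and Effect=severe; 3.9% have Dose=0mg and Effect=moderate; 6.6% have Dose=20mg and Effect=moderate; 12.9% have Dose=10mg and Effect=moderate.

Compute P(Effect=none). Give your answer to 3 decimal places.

P(Effect=none) = 0.046 + 0.135 + 0.017 + 0.132 = 0.330.

0.330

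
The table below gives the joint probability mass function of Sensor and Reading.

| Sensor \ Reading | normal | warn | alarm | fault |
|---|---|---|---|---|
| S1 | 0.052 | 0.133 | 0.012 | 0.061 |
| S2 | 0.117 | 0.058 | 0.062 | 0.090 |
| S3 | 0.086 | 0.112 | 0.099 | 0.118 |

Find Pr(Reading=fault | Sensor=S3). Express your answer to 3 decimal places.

0.284

P(Sensor=S3) = 0.086 + 0.112 + 0.099 + 0.118 = 0.415.
P(Reading=fault | Sensor=S3) = 0.118/0.415 = 0.284.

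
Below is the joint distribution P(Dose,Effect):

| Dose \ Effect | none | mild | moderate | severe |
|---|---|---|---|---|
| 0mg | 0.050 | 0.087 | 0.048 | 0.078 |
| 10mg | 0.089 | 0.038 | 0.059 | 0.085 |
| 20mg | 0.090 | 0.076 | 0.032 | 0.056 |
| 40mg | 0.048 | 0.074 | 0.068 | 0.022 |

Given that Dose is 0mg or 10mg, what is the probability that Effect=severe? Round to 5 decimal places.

0.30524

P(Dose=0mg) = 0.050 + 0.087 + 0.048 + 0.078 = 0.263.
P(Dose=10mg) = 0.089 + 0.038 + 0.059 + 0.085 = 0.271.
P(Dose ∈ {0mg, 10mg}) = 0.263 + 0.271 = 0.534; P(Effect=severe, Dose ∈ {0mg, 10mg}) = 0.078 + 0.085 = 0.163.
P(Effect=severe | Dose ∈ {0mg, 10mg}) = 0.163/0.534 = 0.30524.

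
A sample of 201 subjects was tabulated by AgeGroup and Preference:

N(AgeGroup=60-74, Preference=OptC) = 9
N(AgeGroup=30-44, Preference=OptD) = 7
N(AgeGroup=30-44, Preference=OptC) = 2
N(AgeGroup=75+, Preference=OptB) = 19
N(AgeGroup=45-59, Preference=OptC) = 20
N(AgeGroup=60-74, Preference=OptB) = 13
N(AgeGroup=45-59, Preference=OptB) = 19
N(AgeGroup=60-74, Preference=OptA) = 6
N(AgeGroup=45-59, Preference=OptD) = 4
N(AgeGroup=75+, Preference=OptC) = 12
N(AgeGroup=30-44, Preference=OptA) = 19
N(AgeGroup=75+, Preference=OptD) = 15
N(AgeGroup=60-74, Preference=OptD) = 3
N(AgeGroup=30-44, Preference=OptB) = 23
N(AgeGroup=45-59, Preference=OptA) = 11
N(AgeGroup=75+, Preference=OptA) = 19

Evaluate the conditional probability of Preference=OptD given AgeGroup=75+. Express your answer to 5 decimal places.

Total with AgeGroup=75+: 19 + 19 + 12 + 15 = 65.
P(Preference=OptD | AgeGroup=75+) = 15/65 = 0.23077.

0.23077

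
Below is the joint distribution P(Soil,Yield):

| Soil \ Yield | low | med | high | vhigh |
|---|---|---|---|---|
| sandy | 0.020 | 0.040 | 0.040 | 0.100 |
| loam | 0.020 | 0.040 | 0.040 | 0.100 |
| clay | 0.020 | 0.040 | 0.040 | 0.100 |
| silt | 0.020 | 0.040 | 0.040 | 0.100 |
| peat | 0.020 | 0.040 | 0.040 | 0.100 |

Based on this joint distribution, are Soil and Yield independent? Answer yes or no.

Every cell satisfies P(Soil,Yield) = P(Soil)·P(Yield). For instance P(Soil=peat) = 0.200, P(Yield=high) = 0.200, and 0.200×0.200 = 0.040 matches the joint entry. So Soil and Yield are independent.

yes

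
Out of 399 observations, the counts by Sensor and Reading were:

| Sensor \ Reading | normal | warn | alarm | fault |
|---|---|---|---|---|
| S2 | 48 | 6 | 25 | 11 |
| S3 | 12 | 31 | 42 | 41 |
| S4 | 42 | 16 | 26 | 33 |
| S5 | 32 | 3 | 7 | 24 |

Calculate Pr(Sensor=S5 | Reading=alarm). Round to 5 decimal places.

Total with Reading=alarm: 25 + 42 + 26 + 7 = 100.
P(Sensor=S5 | Reading=alarm) = 7/100 = 0.07000.

0.07000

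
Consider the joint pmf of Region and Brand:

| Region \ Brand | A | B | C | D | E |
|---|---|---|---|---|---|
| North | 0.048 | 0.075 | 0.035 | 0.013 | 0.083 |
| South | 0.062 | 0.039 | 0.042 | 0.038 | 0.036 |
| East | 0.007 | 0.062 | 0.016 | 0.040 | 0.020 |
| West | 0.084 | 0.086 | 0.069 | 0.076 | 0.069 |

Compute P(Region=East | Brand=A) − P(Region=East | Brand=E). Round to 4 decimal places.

-0.0613

P(Brand=A) = 0.048 + 0.062 + 0.007 + 0.084 = 0.201; P(Region=East | Brand=A) = 0.007/0.201 = 0.03483.
P(Brand=E) = 0.083 + 0.036 + 0.020 + 0.069 = 0.208; P(Region=East | Brand=E) = 0.020/0.208 = 0.09615.
Difference = -0.0613.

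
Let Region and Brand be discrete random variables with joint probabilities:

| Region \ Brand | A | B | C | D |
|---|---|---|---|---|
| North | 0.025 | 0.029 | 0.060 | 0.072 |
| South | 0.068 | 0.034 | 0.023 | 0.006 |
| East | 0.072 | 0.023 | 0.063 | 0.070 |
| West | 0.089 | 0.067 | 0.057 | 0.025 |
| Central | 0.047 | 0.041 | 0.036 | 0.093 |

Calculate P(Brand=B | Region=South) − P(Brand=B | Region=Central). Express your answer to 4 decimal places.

P(Region=South) = 0.068 + 0.034 + 0.023 + 0.006 = 0.131; P(Brand=B | Region=South) = 0.034/0.131 = 0.25954.
P(Region=Central) = 0.047 + 0.041 + 0.036 + 0.093 = 0.217; P(Brand=B | Region=Central) = 0.041/0.217 = 0.18894.
Difference = 0.0706.

0.0706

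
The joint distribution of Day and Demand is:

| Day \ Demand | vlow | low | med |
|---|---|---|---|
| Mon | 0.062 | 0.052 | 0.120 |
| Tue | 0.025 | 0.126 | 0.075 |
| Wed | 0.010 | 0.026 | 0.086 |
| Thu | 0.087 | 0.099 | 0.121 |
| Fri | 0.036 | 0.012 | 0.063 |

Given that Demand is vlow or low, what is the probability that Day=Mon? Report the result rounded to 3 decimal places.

P(Demand=vlow) = 0.062 + 0.025 + 0.010 + 0.087 + 0.036 = 0.220.
P(Demand=low) = 0.052 + 0.126 + 0.026 + 0.099 + 0.012 = 0.315.
P(Demand ∈ {vlow, low}) = 0.220 + 0.315 = 0.535; P(Day=Mon, Demand ∈ {vlow, low}) = 0.062 + 0.052 = 0.114.
P(Day=Mon | Demand ∈ {vlow, low}) = 0.114/0.535 = 0.213.

0.213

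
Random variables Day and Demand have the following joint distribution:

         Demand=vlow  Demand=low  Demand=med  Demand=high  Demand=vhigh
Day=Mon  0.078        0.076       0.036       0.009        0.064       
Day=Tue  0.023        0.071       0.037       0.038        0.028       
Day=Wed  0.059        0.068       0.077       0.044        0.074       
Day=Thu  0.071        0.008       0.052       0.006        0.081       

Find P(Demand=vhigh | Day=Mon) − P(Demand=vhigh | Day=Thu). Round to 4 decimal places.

P(Day=Mon) = 0.078 + 0.076 + 0.036 + 0.009 + 0.064 = 0.263; P(Demand=vhigh | Day=Mon) = 0.064/0.263 = 0.24335.
P(Day=Thu) = 0.071 + 0.008 + 0.052 + 0.006 + 0.081 = 0.218; P(Demand=vhigh | Day=Thu) = 0.081/0.218 = 0.37156.
Difference = -0.1282.

-0.1282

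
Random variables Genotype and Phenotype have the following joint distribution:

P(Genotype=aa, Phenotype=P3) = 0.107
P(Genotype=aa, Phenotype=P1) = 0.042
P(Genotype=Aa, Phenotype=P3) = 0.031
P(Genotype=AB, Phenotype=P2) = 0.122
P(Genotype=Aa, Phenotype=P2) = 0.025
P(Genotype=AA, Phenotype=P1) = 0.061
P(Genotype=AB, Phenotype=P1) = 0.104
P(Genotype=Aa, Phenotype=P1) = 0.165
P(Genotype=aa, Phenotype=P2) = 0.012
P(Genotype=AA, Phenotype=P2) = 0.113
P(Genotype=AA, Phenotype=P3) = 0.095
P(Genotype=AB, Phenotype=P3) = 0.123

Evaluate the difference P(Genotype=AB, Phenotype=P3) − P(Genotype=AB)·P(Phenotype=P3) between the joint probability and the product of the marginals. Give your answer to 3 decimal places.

P(Genotype=AB) = 0.104 + 0.122 + 0.123 = 0.349.
P(Phenotype=P3) = 0.095 + 0.031 + 0.107 + 0.123 = 0.356.
P(Genotype=AB, Phenotype=P3) − P(Genotype=AB)P(Phenotype=P3) = 0.123 − 0.349×0.356 = -0.001.

-0.001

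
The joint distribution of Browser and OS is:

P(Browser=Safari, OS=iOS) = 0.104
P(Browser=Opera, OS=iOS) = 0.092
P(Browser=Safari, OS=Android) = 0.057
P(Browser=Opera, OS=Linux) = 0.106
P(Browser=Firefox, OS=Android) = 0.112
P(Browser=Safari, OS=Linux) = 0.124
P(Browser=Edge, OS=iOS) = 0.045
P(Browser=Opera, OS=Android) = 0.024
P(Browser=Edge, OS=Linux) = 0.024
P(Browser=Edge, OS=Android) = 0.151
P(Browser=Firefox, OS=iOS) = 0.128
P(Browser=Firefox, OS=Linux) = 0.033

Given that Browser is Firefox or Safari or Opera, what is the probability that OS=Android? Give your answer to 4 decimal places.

0.2474

P(Browser=Firefox) = 0.033 + 0.128 + 0.112 = 0.273.
P(Browser=Safari) = 0.124 + 0.104 + 0.057 = 0.285.
P(Browser=Opera) = 0.106 + 0.092 + 0.024 = 0.222.
P(Browser ∈ {Firefox, Safari, Opera}) = 0.273 + 0.285 + 0.222 = 0.780; P(OS=Android, Browser ∈ {Firefox, Safari, Opera}) = 0.112 + 0.057 + 0.024 = 0.193.
P(OS=Android | Browser ∈ {Firefox, Safari, Opera}) = 0.193/0.780 = 0.2474.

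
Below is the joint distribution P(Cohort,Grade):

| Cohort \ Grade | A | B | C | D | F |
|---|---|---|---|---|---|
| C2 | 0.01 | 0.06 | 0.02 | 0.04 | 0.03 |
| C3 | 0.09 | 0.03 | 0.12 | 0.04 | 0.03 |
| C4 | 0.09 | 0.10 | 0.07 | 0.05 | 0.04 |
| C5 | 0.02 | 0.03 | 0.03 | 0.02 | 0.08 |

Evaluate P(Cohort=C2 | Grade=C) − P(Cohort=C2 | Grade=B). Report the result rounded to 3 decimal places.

P(Grade=C) = 0.02 + 0.12 + 0.07 + 0.03 = 0.24; P(Cohort=C2 | Grade=C) = 0.02/0.24 = 0.0833.
P(Grade=B) = 0.06 + 0.03 + 0.10 + 0.03 = 0.22; P(Cohort=C2 | Grade=B) = 0.06/0.22 = 0.2727.
Difference = -0.189.

-0.189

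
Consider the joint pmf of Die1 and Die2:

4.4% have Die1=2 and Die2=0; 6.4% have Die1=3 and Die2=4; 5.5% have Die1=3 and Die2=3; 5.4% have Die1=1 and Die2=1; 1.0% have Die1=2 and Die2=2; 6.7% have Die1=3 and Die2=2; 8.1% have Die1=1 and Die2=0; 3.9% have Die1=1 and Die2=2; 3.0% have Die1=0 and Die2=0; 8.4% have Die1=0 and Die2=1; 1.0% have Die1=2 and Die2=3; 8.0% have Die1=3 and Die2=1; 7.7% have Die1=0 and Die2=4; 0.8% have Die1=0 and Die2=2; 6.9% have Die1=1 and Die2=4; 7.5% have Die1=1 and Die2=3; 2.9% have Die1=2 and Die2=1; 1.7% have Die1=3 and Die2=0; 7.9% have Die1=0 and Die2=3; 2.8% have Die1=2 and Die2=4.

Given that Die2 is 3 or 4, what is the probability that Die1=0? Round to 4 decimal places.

P(Die2=3) = 0.079 + 0.075 + 0.010 + 0.055 = 0.219.
P(Die2=4) = 0.077 + 0.069 + 0.028 + 0.064 = 0.238.
P(Die2 ∈ {3, 4}) = 0.219 + 0.238 = 0.457; P(Die1=0, Die2 ∈ {3, 4}) = 0.079 + 0.077 = 0.156.
P(Die1=0 | Die2 ∈ {3, 4}) = 0.156/0.457 = 0.3414.

0.3414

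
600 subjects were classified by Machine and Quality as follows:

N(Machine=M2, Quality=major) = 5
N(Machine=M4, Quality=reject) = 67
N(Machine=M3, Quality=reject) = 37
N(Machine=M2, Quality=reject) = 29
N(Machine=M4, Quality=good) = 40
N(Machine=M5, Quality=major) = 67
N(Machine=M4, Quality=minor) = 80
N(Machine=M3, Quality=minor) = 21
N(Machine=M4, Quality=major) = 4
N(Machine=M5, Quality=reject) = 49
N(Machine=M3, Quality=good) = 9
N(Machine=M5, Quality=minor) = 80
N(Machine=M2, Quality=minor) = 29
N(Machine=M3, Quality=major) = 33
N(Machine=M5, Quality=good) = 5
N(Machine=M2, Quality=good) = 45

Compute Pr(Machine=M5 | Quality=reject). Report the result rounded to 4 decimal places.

Total with Quality=reject: 29 + 37 + 67 + 49 = 182.
P(Machine=M5 | Quality=reject) = 49/182 = 0.2692.

0.2692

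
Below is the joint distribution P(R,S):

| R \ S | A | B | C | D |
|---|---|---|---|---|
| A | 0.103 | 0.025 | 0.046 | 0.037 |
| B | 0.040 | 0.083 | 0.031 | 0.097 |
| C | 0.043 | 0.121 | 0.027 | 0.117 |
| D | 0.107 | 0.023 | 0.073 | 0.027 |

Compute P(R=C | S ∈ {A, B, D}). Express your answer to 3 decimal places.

0.341

P(S=A) = 0.103 + 0.040 + 0.043 + 0.107 = 0.293.
P(S=B) = 0.025 + 0.083 + 0.121 + 0.023 = 0.252.
P(S=D) = 0.037 + 0.097 + 0.117 + 0.027 = 0.278.
P(S ∈ {A, B, D}) = 0.293 + 0.252 + 0.278 = 0.823; P(R=C, S ∈ {A, B, D}) = 0.043 + 0.121 + 0.117 = 0.281.
P(R=C | S ∈ {A, B, D}) = 0.281/0.823 = 0.341.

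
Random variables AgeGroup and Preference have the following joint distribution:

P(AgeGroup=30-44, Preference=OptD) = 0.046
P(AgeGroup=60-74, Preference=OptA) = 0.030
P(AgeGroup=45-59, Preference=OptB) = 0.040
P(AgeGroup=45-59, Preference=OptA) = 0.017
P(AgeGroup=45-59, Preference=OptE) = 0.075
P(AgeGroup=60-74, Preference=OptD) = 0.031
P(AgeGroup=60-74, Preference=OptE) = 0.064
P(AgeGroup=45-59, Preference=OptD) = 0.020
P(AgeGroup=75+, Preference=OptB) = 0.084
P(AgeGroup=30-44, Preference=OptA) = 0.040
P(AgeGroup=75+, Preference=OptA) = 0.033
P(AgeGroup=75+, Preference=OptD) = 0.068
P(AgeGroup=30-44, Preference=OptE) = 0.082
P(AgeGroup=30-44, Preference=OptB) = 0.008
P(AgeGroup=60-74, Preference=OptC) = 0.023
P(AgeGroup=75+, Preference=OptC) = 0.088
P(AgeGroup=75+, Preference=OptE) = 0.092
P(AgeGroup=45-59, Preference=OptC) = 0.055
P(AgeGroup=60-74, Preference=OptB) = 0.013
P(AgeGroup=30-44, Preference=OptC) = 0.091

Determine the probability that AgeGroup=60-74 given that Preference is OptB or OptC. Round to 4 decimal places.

0.0896

P(Preference=OptB) = 0.008 + 0.040 + 0.013 + 0.084 = 0.145.
P(Preference=OptC) = 0.091 + 0.055 + 0.023 + 0.088 = 0.257.
P(Preference ∈ {OptB, OptC}) = 0.145 + 0.257 = 0.402; P(AgeGroup=60-74, Preference ∈ {OptB, OptC}) = 0.013 + 0.023 = 0.036.
P(AgeGroup=60-74 | Preference ∈ {OptB, OptC}) = 0.036/0.402 = 0.0896.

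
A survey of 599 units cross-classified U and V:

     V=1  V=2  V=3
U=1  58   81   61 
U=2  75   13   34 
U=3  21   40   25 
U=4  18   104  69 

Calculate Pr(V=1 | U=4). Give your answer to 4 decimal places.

0.0942

Total with U=4: 18 + 104 + 69 = 191.
P(V=1 | U=4) = 18/191 = 0.0942.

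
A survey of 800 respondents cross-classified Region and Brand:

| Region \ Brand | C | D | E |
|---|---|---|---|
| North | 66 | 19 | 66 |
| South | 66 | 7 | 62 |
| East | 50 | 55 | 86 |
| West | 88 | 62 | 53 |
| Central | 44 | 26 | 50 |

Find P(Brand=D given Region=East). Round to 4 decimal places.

Total with Region=East: 50 + 55 + 86 = 191.
P(Brand=D | Region=East) = 55/191 = 0.2880.

0.2880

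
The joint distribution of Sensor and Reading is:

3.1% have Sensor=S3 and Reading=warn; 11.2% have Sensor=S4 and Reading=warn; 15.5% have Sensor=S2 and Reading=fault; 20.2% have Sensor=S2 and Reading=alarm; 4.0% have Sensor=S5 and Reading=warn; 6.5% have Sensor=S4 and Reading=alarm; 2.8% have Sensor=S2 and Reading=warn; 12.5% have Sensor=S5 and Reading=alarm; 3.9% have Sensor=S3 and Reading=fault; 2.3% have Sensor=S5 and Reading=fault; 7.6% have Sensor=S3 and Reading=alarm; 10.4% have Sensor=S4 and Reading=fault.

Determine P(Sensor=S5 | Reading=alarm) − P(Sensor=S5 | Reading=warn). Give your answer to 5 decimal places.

P(Reading=alarm) = 0.202 + 0.076 + 0.065 + 0.125 = 0.468; P(Sensor=S5 | Reading=alarm) = 0.125/0.468 = 0.267094.
P(Reading=warn) = 0.028 + 0.031 + 0.112 + 0.040 = 0.211; P(Sensor=S5 | Reading=warn) = 0.040/0.211 = 0.189573.
Difference = 0.07752.

0.07752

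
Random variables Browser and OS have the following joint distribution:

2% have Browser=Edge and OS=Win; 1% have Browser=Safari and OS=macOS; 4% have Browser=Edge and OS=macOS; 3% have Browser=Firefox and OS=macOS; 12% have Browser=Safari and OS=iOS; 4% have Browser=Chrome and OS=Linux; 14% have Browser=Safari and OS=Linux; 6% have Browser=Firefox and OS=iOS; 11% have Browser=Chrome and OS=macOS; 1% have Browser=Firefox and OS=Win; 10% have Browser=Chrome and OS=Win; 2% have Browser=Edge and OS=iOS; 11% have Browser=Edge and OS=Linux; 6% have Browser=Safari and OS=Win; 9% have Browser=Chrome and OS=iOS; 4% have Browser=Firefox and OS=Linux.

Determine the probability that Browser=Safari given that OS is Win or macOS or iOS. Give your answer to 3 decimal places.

0.284

P(OS=Win) = 0.10 + 0.01 + 0.06 + 0.02 = 0.19.
P(OS=macOS) = 0.11 + 0.03 + 0.01 + 0.04 = 0.19.
P(OS=iOS) = 0.09 + 0.06 + 0.12 + 0.02 = 0.29.
P(OS ∈ {Win, macOS, iOS}) = 0.19 + 0.19 + 0.29 = 0.67; P(Browser=Safari, OS ∈ {Win, macOS, iOS}) = 0.06 + 0.01 + 0.12 = 0.19.
P(Browser=Safari | OS ∈ {Win, macOS, iOS}) = 0.19/0.67 = 0.284.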